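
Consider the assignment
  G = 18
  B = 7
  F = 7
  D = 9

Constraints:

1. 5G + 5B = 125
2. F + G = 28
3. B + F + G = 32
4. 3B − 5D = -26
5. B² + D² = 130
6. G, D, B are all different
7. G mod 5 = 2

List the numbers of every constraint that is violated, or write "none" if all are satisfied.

Constraints 2, 4, 7 do not hold.

1. 5G + 5B = 5(18) + 5(7) = 125 — OK.
2. F + G = 7 + 18 = 25, not 28 — violated.
3. B + F + G = 7 + 7 + 18 = 32 — OK.
4. 3B − 5D = 3(7) − 5(9) = -24, not -26 — violated.
5. B² + D² = 7² + 9² = 49 + 81 = 130 — OK.
6. values 18, 9, 7 are pairwise distinct — OK.
7. 18 mod 5 = 3, not 2 — violated.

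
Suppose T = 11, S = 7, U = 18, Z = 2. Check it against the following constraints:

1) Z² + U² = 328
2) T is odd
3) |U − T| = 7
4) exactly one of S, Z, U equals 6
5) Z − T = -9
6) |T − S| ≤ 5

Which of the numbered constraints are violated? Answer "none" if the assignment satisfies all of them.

Constraint 4 is violated.

1) Z² + U² = 2² + 18² = 4 + 324 = 328 — OK.
2) T = 11 is odd — OK.
3) |18 − 11| = 7 — OK.
4) S=7, Z=2, U=18; 0 of them equal 6, not exactly one — violated.
5) Z − T = 2 − 11 = -9 — OK.
6) |11 − 7| = 4; 4 ≤ 5 — OK.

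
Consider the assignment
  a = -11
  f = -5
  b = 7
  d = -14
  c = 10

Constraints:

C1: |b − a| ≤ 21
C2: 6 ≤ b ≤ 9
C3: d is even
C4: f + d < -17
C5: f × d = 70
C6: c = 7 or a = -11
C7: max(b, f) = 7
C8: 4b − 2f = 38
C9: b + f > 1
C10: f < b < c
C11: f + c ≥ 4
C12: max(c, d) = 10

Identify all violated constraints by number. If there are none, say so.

C1: |7 − (-11)| = 18; 18 ≤ 21 — holds.
C2: b = 7 lies in [6, 9] — holds.
C3: d = -14 is even — holds.
C4: f + d = -5 + (-14) = -19; -19 < -17 — holds.
C5: f × d = -5 × (-14) = 70 — holds.
C6: c = 10 ≠ 7, but a = -11 = -11 (second disjunct) — holds.
C7: max(7, -5) = 7 — holds.
C8: 4b − 2f = 4(7) − 2(-5) = 38 — holds.
C9: b + f = 7 + (-5) = 2; 2 > 1 — holds.
C10: values -5 < 7 < 10 — holds.
C11: f + c = -5 + 10 = 5; 5 ≥ 4 — holds.
C12: max(10, -14) = 10 — holds.

None — every constraint holds.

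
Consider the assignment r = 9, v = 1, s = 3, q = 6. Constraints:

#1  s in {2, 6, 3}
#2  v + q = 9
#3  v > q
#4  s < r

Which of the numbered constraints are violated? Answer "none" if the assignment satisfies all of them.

No — constraints 2 and 3 are not satisfied.

#1 s = 3 is in {2, 6, 3}  holds
#2 v + q = 1 + 6 = 7, not 9  fails
#3 v = 1, q = 6; 1 ≤ 6 (want >)  fails
#4 s = 3, r = 9; 3 < 9  holds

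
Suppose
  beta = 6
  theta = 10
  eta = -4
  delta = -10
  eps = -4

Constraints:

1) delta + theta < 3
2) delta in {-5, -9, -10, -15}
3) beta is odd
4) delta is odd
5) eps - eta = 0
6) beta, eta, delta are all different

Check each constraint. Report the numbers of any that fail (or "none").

1) delta + theta = -10 + 10 = 0; 0 < 3  ✔
2) delta = -10 is in {-5, -9, -10, -15}  ✔
3) beta = 6 is even  ✘
4) delta = -10 is even  ✘
5) eps - eta = -4 - (-4) = 0  ✔
6) values 6, -4, -10 are pairwise distinct  ✔

Violated: 3 and 4.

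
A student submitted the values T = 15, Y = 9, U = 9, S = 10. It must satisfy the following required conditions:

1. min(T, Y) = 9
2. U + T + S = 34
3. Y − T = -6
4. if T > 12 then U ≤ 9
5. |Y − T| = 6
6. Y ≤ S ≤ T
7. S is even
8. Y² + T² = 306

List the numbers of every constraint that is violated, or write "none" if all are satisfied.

All constraints are satisfied.

1. min(15, 9) = 9 — satisfied.
2. U + T + S = 9 + 15 + 10 = 34 — satisfied.
3. Y − T = 9 − 15 = -6 — satisfied.
4. T = 15 > 12, so we need U ≤ 9; U = 9 ≤ 9 — satisfied.
5. |9 − 15| = 6 — satisfied.
6. values 9 ≤ 10 ≤ 15 — satisfied.
7. S = 10 is even — satisfied.
8. Y² + T² = 9² + 15² = 81 + 225 = 306 — satisfied.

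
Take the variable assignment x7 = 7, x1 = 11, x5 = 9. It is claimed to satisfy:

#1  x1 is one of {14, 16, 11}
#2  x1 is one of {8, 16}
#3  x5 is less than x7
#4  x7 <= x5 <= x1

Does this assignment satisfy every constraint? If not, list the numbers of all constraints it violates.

No — constraints 2, 3 are not satisfied.

#1 x1 = 11 is in {14, 16, 11}  holds
#2 x1 = 11 is not in {8, 16}  fails
#3 x5 = 9, x7 = 7; 9 ≥ 7 (want <)  fails
#4 values 7 <= 9 <= 11  holds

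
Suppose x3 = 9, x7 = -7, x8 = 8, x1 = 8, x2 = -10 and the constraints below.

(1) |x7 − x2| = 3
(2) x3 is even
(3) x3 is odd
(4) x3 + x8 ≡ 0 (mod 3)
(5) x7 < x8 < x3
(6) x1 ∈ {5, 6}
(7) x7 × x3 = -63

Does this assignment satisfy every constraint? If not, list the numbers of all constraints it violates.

(1) |-7 − (-10)| = 3  true
(2) x3 = 9 is odd  false
(3) x3 = 9 is odd  true
(4) x3 + x8 = 17; 17 mod 3 = 2, not 0  false
(5) values -7 < 8 < 9  true
(6) x1 = 8 is not in {5, 6}  false
(7) x7 × x3 = -7 × 9 = -63  true

Constraints 2, 4, and 6 are violated.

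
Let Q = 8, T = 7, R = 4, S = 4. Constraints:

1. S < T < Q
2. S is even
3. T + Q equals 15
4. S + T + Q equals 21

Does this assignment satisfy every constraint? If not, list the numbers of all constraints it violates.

1. values 4 < 7 < 8  holds
2. S = 4 is even  holds
3. T + Q = 7 + 8 = 15  holds
4. S + T + Q = 4 + 7 + 8 = 19, not 21  fails

No — constraint 4 is not satisfied.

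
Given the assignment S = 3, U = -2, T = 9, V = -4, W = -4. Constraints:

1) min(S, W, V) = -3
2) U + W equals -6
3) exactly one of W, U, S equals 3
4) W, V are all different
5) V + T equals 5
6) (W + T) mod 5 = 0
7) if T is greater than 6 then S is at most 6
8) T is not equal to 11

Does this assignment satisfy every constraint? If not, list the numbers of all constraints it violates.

The assignment fails constraints 1 and 4.

1) min(3, -4, -4) = -4, not -3 — does not hold.
2) U + W = -2 + (-4) = -6 — holds.
3) W=-4, U=-2, S=3; 1 of them equals 3 — holds.
4) W = V = -4, not all different — does not hold.
5) V + T = -4 + 9 = 5 — holds.
6) W + T = 5; 5 mod 5 = 0 — holds.
7) T = 9 > 6, so we need S ≤ 6; S = 3 ≤ 6 — holds.
8) T = 9, and 9 ≠ 11 — holds.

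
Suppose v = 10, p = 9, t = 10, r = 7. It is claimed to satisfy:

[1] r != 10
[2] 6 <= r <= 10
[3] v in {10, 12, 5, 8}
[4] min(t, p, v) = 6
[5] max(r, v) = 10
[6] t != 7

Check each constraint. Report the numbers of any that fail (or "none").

Constraint 4 does not hold.

[1] r = 7, and 7 ≠ 10 — holds.
[2] r = 7 lies in [6, 10] — holds.
[3] v = 10 is in {10, 12, 5, 8} — holds.
[4] min(10, 9, 10) = 9, not 6 — does not hold.
[5] max(7, 10) = 10 — holds.
[6] t = 10, and 10 ≠ 7 — holds.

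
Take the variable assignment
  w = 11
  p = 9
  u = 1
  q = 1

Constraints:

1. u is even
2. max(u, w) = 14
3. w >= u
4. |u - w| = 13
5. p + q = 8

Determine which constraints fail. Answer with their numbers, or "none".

Constraints 1, 2, 4, 5 do not hold.

1. u = 1 is odd — does not hold.
2. max(1, 11) = 11, not 14 — does not hold.
3. w = 11, u = 1; 11 ≥ 1 — holds.
4. |1 - 11| = 10, not 13 — does not hold.
5. p + q = 9 + 1 = 10, not 8 — does not hold.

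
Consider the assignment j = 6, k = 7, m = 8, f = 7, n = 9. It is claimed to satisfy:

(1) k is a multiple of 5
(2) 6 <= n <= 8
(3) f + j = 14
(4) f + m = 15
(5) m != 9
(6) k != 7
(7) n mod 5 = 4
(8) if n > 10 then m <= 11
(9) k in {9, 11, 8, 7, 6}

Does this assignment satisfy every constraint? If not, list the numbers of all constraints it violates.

(1) 7 = 5*1 + 2, so 5 does not divide 7 — violated.
(2) n = 9 is outside [6, 8] — violated.
(3) f + j = 7 + 6 = 13, not 14 — violated.
(4) f + m = 7 + 8 = 15 — OK.
(5) m = 8, and 8 ≠ 9 — OK.
(6) k = 7, but 7 is required to differ — violated.
(7) 9 mod 5 = 4 — OK.
(8) n = 9, not > 10; antecedent false, conditional vacuously true — OK.
(9) k = 7 is in {9, 11, 8, 7, 6} — OK.

Violated: 1, 2, 3, 6.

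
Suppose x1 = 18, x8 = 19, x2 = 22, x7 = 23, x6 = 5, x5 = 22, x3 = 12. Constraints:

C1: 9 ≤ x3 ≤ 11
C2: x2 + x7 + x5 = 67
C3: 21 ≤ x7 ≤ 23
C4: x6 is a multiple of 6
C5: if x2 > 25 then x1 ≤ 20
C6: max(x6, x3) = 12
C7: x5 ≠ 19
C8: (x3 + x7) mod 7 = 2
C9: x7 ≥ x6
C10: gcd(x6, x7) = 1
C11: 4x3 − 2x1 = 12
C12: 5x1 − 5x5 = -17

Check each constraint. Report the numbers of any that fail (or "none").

The assignment fails constraints 1, 4, 8, and 12.

C1: x3 = 12 is outside [9, 11] — fails.
C2: x2 + x7 + x5 = 22 + 23 + 22 = 67 — holds.
C3: x7 = 23 lies in [21, 23] — holds.
C4: 5 = 6×0 + 5, so 6 does not divide 5 — fails.
C5: x2 = 22, not > 25; antecedent false, conditional vacuously true — holds.
C6: max(5, 12) = 12 — holds.
C7: x5 = 22, and 22 ≠ 19 — holds.
C8: x3 + x7 = 35; 35 mod 7 = 0, not 2 — fails.
C9: x7 = 23, x6 = 5; 23 ≥ 5 — holds.
C10: gcd(5, 23) = 1 — holds.
C11: 4x3 − 2x1 = 4(12) − 2(18) = 12 — holds.
C12: 5x1 − 5x5 = 5(18) − 5(22) = -20, not -17 — fails.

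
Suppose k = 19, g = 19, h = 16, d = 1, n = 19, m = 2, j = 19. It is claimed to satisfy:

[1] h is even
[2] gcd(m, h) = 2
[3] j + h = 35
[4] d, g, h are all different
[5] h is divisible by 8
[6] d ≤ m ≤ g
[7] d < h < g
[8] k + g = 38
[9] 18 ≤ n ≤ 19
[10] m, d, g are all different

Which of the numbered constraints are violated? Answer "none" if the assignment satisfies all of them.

[1] h = 16 is even  yes
[2] gcd(2, 16) = 2  yes
[3] j + h = 19 + 16 = 35  yes
[4] values 1, 19, 16 are pairwise distinct  yes
[5] 16 / 8 = 2, so 8 divides 16  yes
[6] values 1 ≤ 2 ≤ 19  yes
[7] values 1 < 16 < 19  yes
[8] k + g = 19 + 19 = 38  yes
[9] n = 19 lies in [18, 19]  yes
[10] values 2, 1, 19 are pairwise distinct  yes

None — every constraint holds.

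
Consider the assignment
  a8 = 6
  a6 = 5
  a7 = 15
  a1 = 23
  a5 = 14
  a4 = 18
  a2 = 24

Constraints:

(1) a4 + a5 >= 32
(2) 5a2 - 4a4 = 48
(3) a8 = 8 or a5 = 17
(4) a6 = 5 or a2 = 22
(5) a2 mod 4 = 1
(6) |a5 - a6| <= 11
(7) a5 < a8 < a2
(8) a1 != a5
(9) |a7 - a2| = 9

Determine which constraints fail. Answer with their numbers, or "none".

(1) a4 + a5 = 18 + 14 = 32; 32 ≥ 32 — holds.
(2) 5a2 - 4a4 = 5(24) - 4(18) = 48 — holds.
(3) a8 = 6 ≠ 8 and a5 = 14 ≠ 17; both disjuncts false — does not hold.
(4) a6 = 5 = 5 (first disjunct) — holds.
(5) 24 mod 4 = 0, not 1 — does not hold.
(6) |14 - 5| = 9; 9 ≤ 11 — holds.
(7) values 14, 6, 24; a5 = 14 is not < a8 = 6 — does not hold.
(8) a1 = 23, a5 = 14; distinct — holds.
(9) |15 - 24| = 9 — holds.

Constraints 3, 5, and 7 are violated.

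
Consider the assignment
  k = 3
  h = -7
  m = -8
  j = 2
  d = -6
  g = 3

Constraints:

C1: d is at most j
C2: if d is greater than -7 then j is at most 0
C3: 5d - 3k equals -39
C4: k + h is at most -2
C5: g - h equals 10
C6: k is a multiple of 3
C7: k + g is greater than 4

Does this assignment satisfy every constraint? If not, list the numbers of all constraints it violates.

Constraint 2 does not hold.

C1: d = -6, j = 2; -6 ≤ 2 — holds.
C2: d = -6 > -7, so we need j ≤ 0; but j = 2 > 0 — fails.
C3: 5d - 3k = 5(-6) - 3(3) = -39 — holds.
C4: k + h = 3 + (-7) = -4; -4 ≤ -2 — holds.
C5: g - h = 3 - (-7) = 10 — holds.
C6: 3 / 3 = 1, so 3 divides 3 — holds.
C7: k + g = 3 + 3 = 6; 6 > 4 — holds.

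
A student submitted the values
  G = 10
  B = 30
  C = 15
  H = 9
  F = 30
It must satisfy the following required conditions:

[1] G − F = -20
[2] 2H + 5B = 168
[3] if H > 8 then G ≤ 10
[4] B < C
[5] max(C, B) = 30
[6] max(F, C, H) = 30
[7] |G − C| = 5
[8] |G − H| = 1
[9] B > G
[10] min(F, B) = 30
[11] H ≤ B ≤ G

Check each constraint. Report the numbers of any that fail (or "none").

[1] G − F = 10 − 30 = -20  true
[2] 2H + 5B = 2(9) + 5(30) = 168  true
[3] H = 9 > 8, so we need G ≤ 10; G = 10 ≤ 10  true
[4] B = 30, C = 15; 30 ≥ 15 (want <)  false
[5] max(15, 30) = 30  true
[6] max(30, 15, 9) = 30  true
[7] |10 − 15| = 5  true
[8] |10 − 9| = 1  true
[9] B = 30, G = 10; 30 > 10  true
[10] min(30, 30) = 30  true
[11] values 9, 30, 10; B = 30 is not ≤ G = 10  false

Violated: 4 and 11.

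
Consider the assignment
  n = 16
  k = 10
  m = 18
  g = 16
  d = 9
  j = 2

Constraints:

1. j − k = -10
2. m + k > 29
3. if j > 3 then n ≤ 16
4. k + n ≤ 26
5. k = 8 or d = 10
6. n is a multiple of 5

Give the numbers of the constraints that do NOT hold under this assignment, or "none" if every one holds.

No — constraints 1, 2, 5, and 6 are not satisfied.

1. j − k = 2 − 10 = -8, not -10  ✘
2. m + k = 18 + 10 = 28; 28 ≤ 29, bound 29 not met  ✘
3. j = 2, not > 3; antecedent false, conditional vacuously true  ✔
4. k + n = 10 + 16 = 26; 26 ≤ 26  ✔
5. k = 10 ≠ 8 and d = 9 ≠ 10; both disjuncts false  ✘
6. 16 = 5×3 + 1, so 5 does not divide 16  ✘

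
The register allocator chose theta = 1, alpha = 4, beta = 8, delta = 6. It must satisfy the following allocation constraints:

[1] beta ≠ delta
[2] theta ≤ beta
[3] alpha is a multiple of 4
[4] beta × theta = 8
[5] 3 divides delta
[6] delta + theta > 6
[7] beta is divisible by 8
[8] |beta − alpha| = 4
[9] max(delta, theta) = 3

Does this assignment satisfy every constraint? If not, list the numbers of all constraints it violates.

[1] beta = 8, delta = 6; distinct  holds
[2] theta = 1, beta = 8; 1 ≤ 8  holds
[3] 4 / 4 = 1, so 4 divides 4  holds
[4] beta × theta = 8 × 1 = 8  holds
[5] 6 / 3 = 2, so 3 divides 6  holds
[6] delta + theta = 6 + 1 = 7; 7 > 6  holds
[7] 8 / 8 = 1, so 8 divides 8  holds
[8] |8 − 4| = 4  holds
[9] max(6, 1) = 6, not 3  fails

No — constraint 9 is not satisfied.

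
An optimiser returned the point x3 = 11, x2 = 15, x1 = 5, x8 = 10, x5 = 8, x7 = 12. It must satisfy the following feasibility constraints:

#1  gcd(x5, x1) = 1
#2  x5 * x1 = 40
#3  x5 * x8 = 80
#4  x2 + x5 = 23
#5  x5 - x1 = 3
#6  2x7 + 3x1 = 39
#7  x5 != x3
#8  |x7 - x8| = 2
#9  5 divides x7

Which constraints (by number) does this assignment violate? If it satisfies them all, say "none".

Violated: 9.

#1 gcd(8, 5) = 1  holds
#2 x5 * x1 = 8 * 5 = 40  holds
#3 x5 * x8 = 8 * 10 = 80  holds
#4 x2 + x5 = 15 + 8 = 23  holds
#5 x5 - x1 = 8 - 5 = 3  holds
#6 2x7 + 3x1 = 2(12) + 3(5) = 39  holds
#7 x5 = 8, x3 = 11; distinct  holds
#8 |12 - 10| = 2  holds
#9 12 = 5*2 + 2, so 5 does not divide 12  fails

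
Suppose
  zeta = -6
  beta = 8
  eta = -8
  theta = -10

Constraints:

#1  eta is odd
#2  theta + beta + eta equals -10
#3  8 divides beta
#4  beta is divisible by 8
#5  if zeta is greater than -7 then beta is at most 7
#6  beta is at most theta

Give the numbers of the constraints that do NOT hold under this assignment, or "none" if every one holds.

Constraints 1, 5, and 6 do not hold.

#1 eta = -8 is even — fails.
#2 theta + beta + eta = -10 + 8 + (-8) = -10 — holds.
#3 8 / 8 = 1, so 8 divides 8 — holds.
#4 8 / 8 = 1, so 8 divides 8 — holds.
#5 zeta = -6 > -7, so we need beta ≤ 7; but beta = 8 > 7 — fails.
#6 beta = 8, theta = -10; 8 > -10 (want ≤) — fails.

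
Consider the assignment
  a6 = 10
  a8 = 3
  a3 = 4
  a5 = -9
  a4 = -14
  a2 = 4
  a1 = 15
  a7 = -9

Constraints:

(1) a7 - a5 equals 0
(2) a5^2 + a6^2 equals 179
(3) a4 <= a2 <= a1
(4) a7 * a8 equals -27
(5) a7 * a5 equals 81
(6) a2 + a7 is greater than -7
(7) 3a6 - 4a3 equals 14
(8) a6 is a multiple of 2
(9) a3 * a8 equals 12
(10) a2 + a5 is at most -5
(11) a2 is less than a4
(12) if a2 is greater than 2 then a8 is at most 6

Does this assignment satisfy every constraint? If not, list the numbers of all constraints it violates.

(1) a7 - a5 = -9 - (-9) = 0 — satisfied.
(2) a5^2 + a6^2 = (-9)^2 + 10^2 = 81 + 100 = 181, not 179 — violated.
(3) values -14 <= 4 <= 15 — satisfied.
(4) a7 * a8 = -9 * 3 = -27 — satisfied.
(5) a7 * a5 = -9 * (-9) = 81 — satisfied.
(6) a2 + a7 = 4 + (-9) = -5; -5 > -7 — satisfied.
(7) 3a6 - 4a3 = 3(10) - 4(4) = 14 — satisfied.
(8) 10 / 2 = 5, so 2 divides 10 — satisfied.
(9) a3 * a8 = 4 * 3 = 12 — satisfied.
(10) a2 + a5 = 4 + (-9) = -5; -5 ≤ -5 — satisfied.
(11) a2 = 4, a4 = -14; 4 ≥ -14 (want <) — violated.
(12) a2 = 4 > 2, so we need a8 ≤ 6; a8 = 3 ≤ 6 — satisfied.

The assignment fails constraints 2 and 11.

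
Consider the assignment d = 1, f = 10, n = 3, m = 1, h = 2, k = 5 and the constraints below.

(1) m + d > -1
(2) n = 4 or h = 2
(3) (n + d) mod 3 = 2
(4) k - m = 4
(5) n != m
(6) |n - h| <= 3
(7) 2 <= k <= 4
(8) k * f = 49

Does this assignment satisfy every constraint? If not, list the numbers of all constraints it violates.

(1) m + d = 1 + 1 = 2; 2 > -1  true
(2) n = 3 ≠ 4, but h = 2 = 2 (second disjunct)  true
(3) n + d = 4; 4 mod 3 = 1, not 2  false
(4) k - m = 5 - 1 = 4  true
(5) n = 3, m = 1; distinct  true
(6) |3 - 2| = 1; 1 ≤ 3  true
(7) k = 5 is outside [2, 4]  false
(8) k * f = 5 * 10 = 50, not 49  false

The assignment fails constraints 3, 7, and 8.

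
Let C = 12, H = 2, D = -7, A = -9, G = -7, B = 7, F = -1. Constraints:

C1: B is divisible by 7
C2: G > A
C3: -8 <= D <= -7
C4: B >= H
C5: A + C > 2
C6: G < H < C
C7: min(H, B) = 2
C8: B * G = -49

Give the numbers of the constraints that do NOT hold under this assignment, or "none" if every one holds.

None — every constraint holds.

C1: 7 / 7 = 1, so 7 divides 7 — holds.
C2: G = -7, A = -9; -7 > -9 — holds.
C3: D = -7 lies in [-8, -7] — holds.
C4: B = 7, H = 2; 7 ≥ 2 — holds.
C5: A + C = -9 + 12 = 3; 3 > 2 — holds.
C6: values -7 < 2 < 12 — holds.
C7: min(2, 7) = 2 — holds.
C8: B * G = 7 * (-7) = -49 — holds.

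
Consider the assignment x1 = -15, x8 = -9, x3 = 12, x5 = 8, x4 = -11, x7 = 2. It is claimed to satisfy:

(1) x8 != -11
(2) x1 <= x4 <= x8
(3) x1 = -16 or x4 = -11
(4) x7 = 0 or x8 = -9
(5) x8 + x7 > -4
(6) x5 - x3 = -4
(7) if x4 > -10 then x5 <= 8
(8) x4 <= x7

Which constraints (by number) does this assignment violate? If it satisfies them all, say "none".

(1) x8 = -9, and -9 ≠ -11 — OK.
(2) values -15 <= -11 <= -9 — OK.
(3) x1 = -15 ≠ -16, but x4 = -11 = -11 (second disjunct) — OK.
(4) x7 = 2 ≠ 0, but x8 = -9 = -9 (second disjunct) — OK.
(5) x8 + x7 = -9 + 2 = -7; -7 ≤ -4, bound -4 not met — violated.
(6) x5 - x3 = 8 - 12 = -4 — OK.
(7) x4 = -11, not > -10; antecedent false, conditional vacuously true — OK.
(8) x4 = -11, x7 = 2; -11 ≤ 2 — OK.

No — constraint 5 is not satisfied.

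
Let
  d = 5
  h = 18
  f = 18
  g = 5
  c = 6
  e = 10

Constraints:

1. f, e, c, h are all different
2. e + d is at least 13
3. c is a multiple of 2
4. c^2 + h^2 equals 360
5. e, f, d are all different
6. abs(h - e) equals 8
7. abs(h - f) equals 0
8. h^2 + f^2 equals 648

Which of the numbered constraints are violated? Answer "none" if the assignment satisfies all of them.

Violated: 1.

1. f = h = 18, not all different — violated.
2. e + d = 10 + 5 = 15; 15 ≥ 13 — OK.
3. 6 / 2 = 3, so 2 divides 6 — OK.
4. c^2 + h^2 = 6^2 + 18^2 = 36 + 324 = 360 — OK.
5. values 10, 18, 5 are pairwise distinct — OK.
6. abs(18 - 10) = 8 — OK.
7. abs(18 - 18) = 0 — OK.
8. h^2 + f^2 = 18^2 + 18^2 = 324 + 324 = 648 — OK.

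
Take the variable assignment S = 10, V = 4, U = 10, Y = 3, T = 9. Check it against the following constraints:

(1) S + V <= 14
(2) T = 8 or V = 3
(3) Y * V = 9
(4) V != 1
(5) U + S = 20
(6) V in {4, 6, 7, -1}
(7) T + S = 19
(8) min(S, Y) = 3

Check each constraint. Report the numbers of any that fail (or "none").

(1) S + V = 10 + 4 = 14; 14 ≤ 14  holds
(2) T = 9 ≠ 8 and V = 4 ≠ 3; both disjuncts false  fails
(3) Y * V = 3 * 4 = 12, not 9  fails
(4) V = 4, and 4 ≠ 1  holds
(5) U + S = 10 + 10 = 20  holds
(6) V = 4 is in {4, 6, 7, -1}  holds
(7) T + S = 9 + 10 = 19  holds
(8) min(10, 3) = 3  holds

Constraints 2 and 3 are violated.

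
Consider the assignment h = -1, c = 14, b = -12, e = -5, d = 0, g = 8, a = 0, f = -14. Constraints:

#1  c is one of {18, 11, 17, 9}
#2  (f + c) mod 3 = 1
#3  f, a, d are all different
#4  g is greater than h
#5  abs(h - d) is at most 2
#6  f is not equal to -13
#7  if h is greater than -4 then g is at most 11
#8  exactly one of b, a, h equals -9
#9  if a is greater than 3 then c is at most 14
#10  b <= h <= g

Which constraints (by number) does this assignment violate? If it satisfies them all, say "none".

#1 c = 14 is not in {18, 11, 17, 9}  FAIL
#2 f + c = 0; 0 mod 3 = 0, not 1  FAIL
#3 a = d = 0, not all different  FAIL
#4 g = 8, h = -1; 8 > -1  OK
#5 abs(-1 - 0) = 1; 1 ≤ 2  OK
#6 f = -14, and -14 ≠ -13  OK
#7 h = -1 > -4, so we need g ≤ 11; g = 8 ≤ 11  OK
#8 b=-12, a=0, h=-1; 0 of them equal -9, not exactly one  FAIL
#9 a = 0, not > 3; antecedent false, conditional vacuously true  OK
#10 values -12 <= -1 <= 8  OK

Constraints 1, 2, 3, and 8 do not hold.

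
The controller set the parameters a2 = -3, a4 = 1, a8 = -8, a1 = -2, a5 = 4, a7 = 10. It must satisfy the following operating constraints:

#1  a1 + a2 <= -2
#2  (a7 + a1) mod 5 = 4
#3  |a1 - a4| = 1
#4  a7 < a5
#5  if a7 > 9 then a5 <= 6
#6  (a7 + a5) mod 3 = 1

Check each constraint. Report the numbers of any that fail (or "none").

#1 a1 + a2 = -2 + (-3) = -5; -5 ≤ -2  OK
#2 a7 + a1 = 8; 8 mod 5 = 3, not 4  FAIL
#3 |-2 - 1| = 3, not 1  FAIL
#4 a7 = 10, a5 = 4; 10 ≥ 4 (want <)  FAIL
#5 a7 = 10 > 9, so we need a5 ≤ 6; a5 = 4 ≤ 6  OK
#6 a7 + a5 = 14; 14 mod 3 = 2, not 1  FAIL

Violated: 2, 3, 4, and 6.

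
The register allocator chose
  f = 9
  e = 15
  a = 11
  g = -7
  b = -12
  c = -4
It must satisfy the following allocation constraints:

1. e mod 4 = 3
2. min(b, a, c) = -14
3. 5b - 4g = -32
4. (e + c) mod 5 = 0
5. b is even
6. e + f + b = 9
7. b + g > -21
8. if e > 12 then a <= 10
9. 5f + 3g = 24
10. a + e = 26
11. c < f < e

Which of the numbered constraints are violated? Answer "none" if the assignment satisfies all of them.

Constraints 2, 4, 6, 8 are violated.

1. 15 mod 4 = 3 — holds.
2. min(-12, 11, -4) = -12, not -14 — fails.
3. 5b - 4g = 5(-12) - 4(-7) = -32 — holds.
4. e + c = 11; 11 mod 5 = 1, not 0 — fails.
5. b = -12 is even — holds.
6. e + f + b = 15 + 9 + (-12) = 12, not 9 — fails.
7. b + g = -12 + (-7) = -19; -19 > -21 — holds.
8. e = 15 > 12, so we need a ≤ 10; but a = 11 > 10 — fails.
9. 5f + 3g = 5(9) + 3(-7) = 24 — holds.
10. a + e = 11 + 15 = 26 — holds.
11. values -4 < 9 < 15 — holds.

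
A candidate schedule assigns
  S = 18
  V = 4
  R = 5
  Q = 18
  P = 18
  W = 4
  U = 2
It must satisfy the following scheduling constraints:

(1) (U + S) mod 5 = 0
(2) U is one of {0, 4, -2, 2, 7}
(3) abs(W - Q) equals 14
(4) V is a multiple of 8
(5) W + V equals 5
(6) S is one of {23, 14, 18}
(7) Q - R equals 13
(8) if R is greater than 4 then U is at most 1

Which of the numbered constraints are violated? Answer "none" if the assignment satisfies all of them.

Constraints 4, 5, 8 are violated.

(1) U + S = 20; 20 mod 5 = 0 — satisfied.
(2) U = 2 is in {0, 4, -2, 2, 7} — satisfied.
(3) abs(4 - 18) = 14 — satisfied.
(4) 4 = 8*0 + 4, so 8 does not divide 4 — violated.
(5) W + V = 4 + 4 = 8, not 5 — violated.
(6) S = 18 is in {23, 14, 18} — satisfied.
(7) Q - R = 18 - 5 = 13 — satisfied.
(8) R = 5 > 4, so we need U ≤ 1; but U = 2 > 1 — violated.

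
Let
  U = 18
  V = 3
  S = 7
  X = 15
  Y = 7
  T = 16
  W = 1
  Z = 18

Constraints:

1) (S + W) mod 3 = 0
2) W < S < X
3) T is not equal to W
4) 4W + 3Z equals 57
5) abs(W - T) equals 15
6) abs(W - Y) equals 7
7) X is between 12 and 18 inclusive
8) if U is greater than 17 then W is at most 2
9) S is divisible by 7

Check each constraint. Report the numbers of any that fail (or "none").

1) S + W = 8; 8 mod 3 = 2, not 0 — violated.
2) values 1 < 7 < 15 — OK.
3) T = 16, W = 1; distinct — OK.
4) 4W + 3Z = 4(1) + 3(18) = 58, not 57 — violated.
5) abs(1 - 16) = 15 — OK.
6) abs(1 - 7) = 6, not 7 — violated.
7) X = 15 lies in [12, 18] — OK.
8) U = 18 > 17, so we need W ≤ 2; W = 1 ≤ 2 — OK.
9) 7 / 7 = 1, so 7 divides 7 — OK.

No — constraints 1, 4, and 6 are not satisfied.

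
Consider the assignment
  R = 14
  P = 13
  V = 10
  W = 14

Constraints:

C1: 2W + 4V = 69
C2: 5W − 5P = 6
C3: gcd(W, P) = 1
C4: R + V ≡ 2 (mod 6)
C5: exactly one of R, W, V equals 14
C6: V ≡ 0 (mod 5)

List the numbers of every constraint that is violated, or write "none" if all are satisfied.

C1: 2W + 4V = 2(14) + 4(10) = 68, not 69 — violated.
C2: 5W − 5P = 5(14) − 5(13) = 5, not 6 — violated.
C3: gcd(14, 13) = 1 — satisfied.
C4: R + V = 24; 24 mod 6 = 0, not 2 — violated.
C5: R=14, W=14, V=10; 2 of them equal 14, not exactly one — violated.
C6: 10 mod 5 = 0 — satisfied.

Violated: 1, 2, 4, and 5.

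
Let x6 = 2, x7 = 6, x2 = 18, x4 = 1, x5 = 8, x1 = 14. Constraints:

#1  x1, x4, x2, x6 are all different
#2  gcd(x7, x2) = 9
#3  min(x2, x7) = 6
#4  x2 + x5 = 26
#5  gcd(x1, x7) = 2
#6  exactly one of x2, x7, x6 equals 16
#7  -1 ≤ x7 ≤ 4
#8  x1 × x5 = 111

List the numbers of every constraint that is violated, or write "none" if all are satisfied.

#1 values 14, 1, 18, 2 are pairwise distinct — OK.
#2 gcd(6, 18) = 6, not 9 — violated.
#3 min(18, 6) = 6 — OK.
#4 x2 + x5 = 18 + 8 = 26 — OK.
#5 gcd(14, 6) = 2 — OK.
#6 x2=18, x7=6, x6=2; 0 of them equal 16, not exactly one — violated.
#7 x7 = 6 is outside [-1, 4] — violated.
#8 x1 × x5 = 14 × 8 = 112, not 111 — violated.

The assignment fails constraints 2, 6, 7, 8.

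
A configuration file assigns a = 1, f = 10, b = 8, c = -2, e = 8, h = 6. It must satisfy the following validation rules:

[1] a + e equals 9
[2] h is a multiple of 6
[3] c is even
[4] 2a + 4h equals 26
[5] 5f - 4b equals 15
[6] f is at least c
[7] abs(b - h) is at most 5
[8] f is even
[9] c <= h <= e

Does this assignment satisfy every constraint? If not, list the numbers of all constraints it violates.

[1] a + e = 1 + 8 = 9 — holds.
[2] 6 / 6 = 1, so 6 divides 6 — holds.
[3] c = -2 is even — holds.
[4] 2a + 4h = 2(1) + 4(6) = 26 — holds.
[5] 5f - 4b = 5(10) - 4(8) = 18, not 15 — fails.
[6] f = 10, c = -2; 10 ≥ -2 — holds.
[7] abs(8 - 6) = 2; 2 ≤ 5 — holds.
[8] f = 10 is even — holds.
[9] values -2 <= 6 <= 8 — holds.

The assignment fails constraint 5.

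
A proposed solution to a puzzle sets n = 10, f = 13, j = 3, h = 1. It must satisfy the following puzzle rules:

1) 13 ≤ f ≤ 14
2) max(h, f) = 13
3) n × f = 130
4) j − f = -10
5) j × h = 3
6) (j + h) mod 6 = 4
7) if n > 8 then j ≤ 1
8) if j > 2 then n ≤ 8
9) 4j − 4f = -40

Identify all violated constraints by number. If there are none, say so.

Constraints 7 and 8 do not hold.

1) f = 13 lies in [13, 14] — OK.
2) max(1, 13) = 13 — OK.
3) n × f = 10 × 13 = 130 — OK.
4) j − f = 3 − 13 = -10 — OK.
5) j × h = 3 × 1 = 3 — OK.
6) j + h = 4; 4 mod 6 = 4 — OK.
7) n = 10 > 8, so we need j ≤ 1; but j = 3 > 1 — violated.
8) j = 3 > 2, so we need n ≤ 8; but n = 10 > 8 — violated.
9) 4j − 4f = 4(3) − 4(13) = -40 — OK.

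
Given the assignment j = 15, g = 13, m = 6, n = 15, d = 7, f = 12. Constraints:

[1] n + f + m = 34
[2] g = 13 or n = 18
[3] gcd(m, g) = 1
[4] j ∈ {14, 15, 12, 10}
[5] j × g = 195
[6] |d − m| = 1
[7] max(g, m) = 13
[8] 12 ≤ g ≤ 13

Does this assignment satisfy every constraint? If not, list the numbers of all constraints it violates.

[1] n + f + m = 15 + 12 + 6 = 33, not 34 — fails.
[2] g = 13 = 13 (first disjunct) — holds.
[3] gcd(6, 13) = 1 — holds.
[4] j = 15 is in {14, 15, 12, 10} — holds.
[5] j × g = 15 × 13 = 195 — holds.
[6] |7 − 6| = 1 — holds.
[7] max(13, 6) = 13 — holds.
[8] g = 13 lies in [12, 13] — holds.

Violated: 1.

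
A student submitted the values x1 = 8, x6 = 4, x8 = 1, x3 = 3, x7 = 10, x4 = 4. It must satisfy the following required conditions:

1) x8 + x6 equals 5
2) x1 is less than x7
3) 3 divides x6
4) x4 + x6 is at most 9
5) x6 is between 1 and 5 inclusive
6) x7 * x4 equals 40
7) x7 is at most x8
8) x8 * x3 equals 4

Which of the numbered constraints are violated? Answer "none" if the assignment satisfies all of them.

1) x8 + x6 = 1 + 4 = 5 — holds.
2) x1 = 8, x7 = 10; 8 < 10 — holds.
3) 4 = 3*1 + 1, so 3 does not divide 4 — does not hold.
4) x4 + x6 = 4 + 4 = 8; 8 ≤ 9 — holds.
5) x6 = 4 lies in [1, 5] — holds.
6) x7 * x4 = 10 * 4 = 40 — holds.
7) x7 = 10, x8 = 1; 10 > 1 (want ≤) — does not hold.
8) x8 * x3 = 1 * 3 = 3, not 4 — does not hold.

No — constraints 3, 7, and 8 are not satisfied.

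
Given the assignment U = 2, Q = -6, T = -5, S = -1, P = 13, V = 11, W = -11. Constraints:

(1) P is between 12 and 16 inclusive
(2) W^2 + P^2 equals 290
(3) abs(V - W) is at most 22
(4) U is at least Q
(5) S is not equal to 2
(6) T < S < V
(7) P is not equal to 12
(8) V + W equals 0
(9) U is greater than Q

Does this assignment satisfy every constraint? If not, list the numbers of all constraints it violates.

(1) P = 13 lies in [12, 16]  ✔
(2) W^2 + P^2 = (-11)^2 + 13^2 = 121 + 169 = 290  ✔
(3) abs(11 - (-11)) = 22; 22 ≤ 22  ✔
(4) U = 2, Q = -6; 2 ≥ -6  ✔
(5) S = -1, and -1 ≠ 2  ✔
(6) values -5 < -1 < 11  ✔
(7) P = 13, and 13 ≠ 12  ✔
(8) V + W = 11 + (-11) = 0  ✔
(9) U = 2, Q = -6; 2 > -6  ✔

No violations.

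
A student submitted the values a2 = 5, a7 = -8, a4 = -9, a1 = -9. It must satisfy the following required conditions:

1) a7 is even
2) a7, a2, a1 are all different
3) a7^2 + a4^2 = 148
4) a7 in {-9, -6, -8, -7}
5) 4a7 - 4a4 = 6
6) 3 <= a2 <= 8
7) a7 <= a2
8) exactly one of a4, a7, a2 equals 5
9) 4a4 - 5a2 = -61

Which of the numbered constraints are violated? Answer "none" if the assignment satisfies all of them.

Violated: 3 and 5.

1) a7 = -8 is even — holds.
2) values -8, 5, -9 are pairwise distinct — holds.
3) a7^2 + a4^2 = (-8)^2 + (-9)^2 = 64 + 81 = 145, not 148 — does not hold.
4) a7 = -8 is in {-9, -6, -8, -7} — holds.
5) 4a7 - 4a4 = 4(-8) - 4(-9) = 4, not 6 — does not hold.
6) a2 = 5 lies in [3, 8] — holds.
7) a7 = -8, a2 = 5; -8 ≤ 5 — holds.
8) a4=-9, a7=-8, a2=5; 1 of them equals 5 — holds.
9) 4a4 - 5a2 = 4(-9) - 5(5) = -61 — holds.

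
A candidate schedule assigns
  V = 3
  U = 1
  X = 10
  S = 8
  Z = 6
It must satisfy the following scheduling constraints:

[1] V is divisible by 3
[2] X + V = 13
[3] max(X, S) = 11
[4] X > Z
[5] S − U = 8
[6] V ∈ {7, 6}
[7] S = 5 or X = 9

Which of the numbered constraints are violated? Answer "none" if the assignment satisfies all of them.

Constraints 3, 5, 6, and 7 do not hold.

[1] 3 / 3 = 1, so 3 divides 3  holds
[2] X + V = 10 + 3 = 13  holds
[3] max(10, 8) = 10, not 11  fails
[4] X = 10, Z = 6; 10 > 6  holds
[5] S − U = 8 − 1 = 7, not 8  fails
[6] V = 3 is not in {7, 6}  fails
[7] S = 8 ≠ 5 and X = 10 ≠ 9; both disjuncts false  fails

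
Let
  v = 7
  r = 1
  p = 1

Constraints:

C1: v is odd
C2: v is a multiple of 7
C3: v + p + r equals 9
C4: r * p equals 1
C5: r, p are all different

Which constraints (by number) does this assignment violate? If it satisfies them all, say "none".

Constraint 5 does not hold.

C1: v = 7 is odd — holds.
C2: 7 / 7 = 1, so 7 divides 7 — holds.
C3: v + p + r = 7 + 1 + 1 = 9 — holds.
C4: r * p = 1 * 1 = 1 — holds.
C5: r = p = 1, not all different — does not hold.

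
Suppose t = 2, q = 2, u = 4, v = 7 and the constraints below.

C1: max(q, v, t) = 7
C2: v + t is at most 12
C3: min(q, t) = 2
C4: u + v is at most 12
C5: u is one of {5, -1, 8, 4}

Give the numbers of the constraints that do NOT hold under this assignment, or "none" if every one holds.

None — every constraint holds.

C1: max(2, 7, 2) = 7  true
C2: v + t = 7 + 2 = 9; 9 ≤ 12  true
C3: min(2, 2) = 2  true
C4: u + v = 4 + 7 = 11; 11 ≤ 12  true
C5: u = 4 is in {5, -1, 8, 4}  true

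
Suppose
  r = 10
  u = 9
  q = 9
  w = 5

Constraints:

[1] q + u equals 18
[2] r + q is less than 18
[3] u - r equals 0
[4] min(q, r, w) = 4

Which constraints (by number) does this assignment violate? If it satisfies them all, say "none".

[1] q + u = 9 + 9 = 18  true
[2] r + q = 10 + 9 = 19; 19 ≥ 18, bound 18 not met  false
[3] u - r = 9 - 10 = -1, not 0  false
[4] min(9, 10, 5) = 5, not 4  false

The assignment fails constraints 2, 3, 4.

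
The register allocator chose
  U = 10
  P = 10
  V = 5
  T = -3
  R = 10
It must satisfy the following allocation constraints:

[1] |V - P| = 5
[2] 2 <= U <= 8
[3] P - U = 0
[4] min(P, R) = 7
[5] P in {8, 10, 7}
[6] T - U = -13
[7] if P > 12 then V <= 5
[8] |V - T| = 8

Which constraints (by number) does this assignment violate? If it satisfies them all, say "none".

The assignment fails constraints 2, 4.

[1] |5 - 10| = 5 — holds.
[2] U = 10 is outside [2, 8] — fails.
[3] P - U = 10 - 10 = 0 — holds.
[4] min(10, 10) = 10, not 7 — fails.
[5] P = 10 is in {8, 10, 7} — holds.
[6] T - U = -3 - 10 = -13 — holds.
[7] P = 10, not > 12; antecedent false, conditional vacuously true — holds.
[8] |5 - (-3)| = 8 — holds.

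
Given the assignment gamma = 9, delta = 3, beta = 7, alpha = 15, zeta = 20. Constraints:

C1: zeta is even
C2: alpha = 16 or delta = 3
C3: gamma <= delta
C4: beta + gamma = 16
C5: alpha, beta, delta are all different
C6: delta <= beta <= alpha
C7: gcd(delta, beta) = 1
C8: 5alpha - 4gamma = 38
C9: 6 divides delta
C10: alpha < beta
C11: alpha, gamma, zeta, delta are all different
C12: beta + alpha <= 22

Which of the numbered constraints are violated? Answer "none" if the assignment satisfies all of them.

C1: zeta = 20 is even — holds.
C2: alpha = 15 ≠ 16, but delta = 3 = 3 (second disjunct) — holds.
C3: gamma = 9, delta = 3; 9 > 3 (want ≤) — does not hold.
C4: beta + gamma = 7 + 9 = 16 — holds.
C5: values 15, 7, 3 are pairwise distinct — holds.
C6: values 3 <= 7 <= 15 — holds.
C7: gcd(3, 7) = 1 — holds.
C8: 5alpha - 4gamma = 5(15) - 4(9) = 39, not 38 — does not hold.
C9: 3 = 6*0 + 3, so 6 does not divide 3 — does not hold.
C10: alpha = 15, beta = 7; 15 ≥ 7 (want <) — does not hold.
C11: values 15, 9, 20, 3 are pairwise distinct — holds.
C12: beta + alpha = 7 + 15 = 22; 22 ≤ 22 — holds.

The assignment fails constraints 3, 8, 9, and 10.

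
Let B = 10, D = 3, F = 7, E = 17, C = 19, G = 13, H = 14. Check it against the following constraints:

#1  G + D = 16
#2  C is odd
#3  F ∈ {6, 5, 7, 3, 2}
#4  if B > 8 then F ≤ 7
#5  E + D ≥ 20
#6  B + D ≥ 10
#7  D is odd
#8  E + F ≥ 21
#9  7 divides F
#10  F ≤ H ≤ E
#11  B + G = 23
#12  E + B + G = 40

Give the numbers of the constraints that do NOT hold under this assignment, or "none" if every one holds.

Yes — all constraints hold.

#1 G + D = 13 + 3 = 16 — holds.
#2 C = 19 is odd — holds.
#3 F = 7 is in {6, 5, 7, 3, 2} — holds.
#4 B = 10 > 8, so we need F ≤ 7; F = 7 ≤ 7 — holds.
#5 E + D = 17 + 3 = 20; 20 ≥ 20 — holds.
#6 B + D = 10 + 3 = 13; 13 ≥ 10 — holds.
#7 D = 3 is odd — holds.
#8 E + F = 17 + 7 = 24; 24 ≥ 21 — holds.
#9 7 / 7 = 1, so 7 divides 7 — holds.
#10 values 7 ≤ 14 ≤ 17 — holds.
#11 B + G = 10 + 13 = 23 — holds.
#12 E + B + G = 17 + 10 + 13 = 40 — holds.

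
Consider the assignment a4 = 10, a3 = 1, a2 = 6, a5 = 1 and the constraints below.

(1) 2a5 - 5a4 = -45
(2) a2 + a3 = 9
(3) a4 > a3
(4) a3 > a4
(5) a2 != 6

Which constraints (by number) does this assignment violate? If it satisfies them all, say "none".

Constraints 1, 2, 4, and 5 are violated.

(1) 2a5 - 5a4 = 2(1) - 5(10) = -48, not -45 — does not hold.
(2) a2 + a3 = 6 + 1 = 7, not 9 — does not hold.
(3) a4 = 10, a3 = 1; 10 > 1 — holds.
(4) a3 = 1, a4 = 10; 1 ≤ 10 (want >) — does not hold.
(5) a2 = 6, but 6 is required to differ — does not hold.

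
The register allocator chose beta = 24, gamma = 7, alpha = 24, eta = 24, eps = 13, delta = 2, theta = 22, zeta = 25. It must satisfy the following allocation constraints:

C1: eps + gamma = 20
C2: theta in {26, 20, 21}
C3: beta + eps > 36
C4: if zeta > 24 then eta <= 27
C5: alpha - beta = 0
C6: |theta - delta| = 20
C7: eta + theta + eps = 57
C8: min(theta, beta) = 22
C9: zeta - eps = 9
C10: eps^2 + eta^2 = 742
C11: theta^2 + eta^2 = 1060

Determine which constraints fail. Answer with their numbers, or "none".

Violated: 2, 7, 9, and 10.

C1: eps + gamma = 13 + 7 = 20  ✔
C2: theta = 22 is not in {26, 20, 21}  ✘
C3: beta + eps = 24 + 13 = 37; 37 > 36  ✔
C4: zeta = 25 > 24, so we need eta ≤ 27; eta = 24 ≤ 27  ✔
C5: alpha - beta = 24 - 24 = 0  ✔
C6: |22 - 2| = 20  ✔
C7: eta + theta + eps = 24 + 22 + 13 = 59, not 57  ✘
C8: min(22, 24) = 22  ✔
C9: zeta - eps = 25 - 13 = 12, not 9  ✘
C10: eps^2 + eta^2 = 13^2 + 24^2 = 169 + 576 = 745, not 742  ✘
C11: theta^2 + eta^2 = 22^2 + 24^2 = 484 + 576 = 1060  ✔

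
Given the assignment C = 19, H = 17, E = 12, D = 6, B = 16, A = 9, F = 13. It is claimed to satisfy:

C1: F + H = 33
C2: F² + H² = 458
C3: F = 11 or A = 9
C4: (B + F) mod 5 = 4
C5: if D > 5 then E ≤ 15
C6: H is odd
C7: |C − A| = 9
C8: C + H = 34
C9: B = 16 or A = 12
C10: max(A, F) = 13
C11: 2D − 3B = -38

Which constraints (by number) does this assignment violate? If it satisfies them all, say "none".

C1: F + H = 13 + 17 = 30, not 33  FAIL
C2: F² + H² = 13² + 17² = 169 + 289 = 458  OK
C3: F = 13 ≠ 11, but A = 9 = 9 (second disjunct)  OK
C4: B + F = 29; 29 mod 5 = 4  OK
C5: D = 6 > 5, so we need E ≤ 15; E = 12 ≤ 15  OK
C6: H = 17 is odd  OK
C7: |19 − 9| = 10, not 9  FAIL
C8: C + H = 19 + 17 = 36, not 34  FAIL
C9: B = 16 = 16 (first disjunct)  OK
C10: max(9, 13) = 13  OK
C11: 2D − 3B = 2(6) − 3(16) = -36, not -38  FAIL

Violated: 1, 7, 8, 11.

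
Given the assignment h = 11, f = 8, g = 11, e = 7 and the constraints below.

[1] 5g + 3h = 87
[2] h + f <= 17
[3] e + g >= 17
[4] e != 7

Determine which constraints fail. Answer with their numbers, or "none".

[1] 5g + 3h = 5(11) + 3(11) = 88, not 87 — violated.
[2] h + f = 11 + 8 = 19; 19 > 17, bound 17 not met — violated.
[3] e + g = 7 + 11 = 18; 18 ≥ 17 — OK.
[4] e = 7, but 7 is required to differ — violated.

No — constraints 1, 2, and 4 are not satisfied.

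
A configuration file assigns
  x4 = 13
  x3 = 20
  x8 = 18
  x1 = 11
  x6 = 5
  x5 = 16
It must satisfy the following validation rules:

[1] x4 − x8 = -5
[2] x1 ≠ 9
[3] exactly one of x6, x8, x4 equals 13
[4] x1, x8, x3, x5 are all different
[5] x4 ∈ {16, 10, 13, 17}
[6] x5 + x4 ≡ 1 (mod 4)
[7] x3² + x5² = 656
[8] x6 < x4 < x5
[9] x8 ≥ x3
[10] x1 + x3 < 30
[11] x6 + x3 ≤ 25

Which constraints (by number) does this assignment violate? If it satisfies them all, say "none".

No — constraints 9, 10 are not satisfied.

[1] x4 − x8 = 13 − 18 = -5 — holds.
[2] x1 = 11, and 11 ≠ 9 — holds.
[3] x6=5, x8=18, x4=13; 1 of them equals 13 — holds.
[4] values 11, 18, 20, 16 are pairwise distinct — holds.
[5] x4 = 13 is in {16, 10, 13, 17} — holds.
[6] x5 + x4 = 29; 29 mod 4 = 1 — holds.
[7] x3² + x5² = 20² + 16² = 400 + 256 = 656 — holds.
[8] values 5 < 13 < 16 — holds.
[9] x8 = 18, x3 = 20; 18 < 20 (want ≥) — fails.
[10] x1 + x3 = 11 + 20 = 31; 31 ≥ 30, bound 30 not met — fails.
[11] x6 + x3 = 5 + 20 = 25; 25 ≤ 25 — holds.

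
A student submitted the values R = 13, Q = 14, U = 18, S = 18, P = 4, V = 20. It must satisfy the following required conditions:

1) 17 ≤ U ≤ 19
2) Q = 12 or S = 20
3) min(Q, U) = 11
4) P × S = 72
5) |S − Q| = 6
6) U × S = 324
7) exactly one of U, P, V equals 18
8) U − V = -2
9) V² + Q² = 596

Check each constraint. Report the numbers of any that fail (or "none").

The assignment fails constraints 2, 3, and 5.

1) U = 18 lies in [17, 19] — OK.
2) Q = 14 ≠ 12 and S = 18 ≠ 20; both disjuncts false — violated.
3) min(14, 18) = 14, not 11 — violated.
4) P × S = 4 × 18 = 72 — OK.
5) |18 − 14| = 4, not 6 — violated.
6) U × S = 18 × 18 = 324 — OK.
7) U=18, P=4, V=20; 1 of them equals 18 — OK.
8) U − V = 18 − 20 = -2 — OK.
9) V² + Q² = 20² + 14² = 400 + 196 = 596 — OK.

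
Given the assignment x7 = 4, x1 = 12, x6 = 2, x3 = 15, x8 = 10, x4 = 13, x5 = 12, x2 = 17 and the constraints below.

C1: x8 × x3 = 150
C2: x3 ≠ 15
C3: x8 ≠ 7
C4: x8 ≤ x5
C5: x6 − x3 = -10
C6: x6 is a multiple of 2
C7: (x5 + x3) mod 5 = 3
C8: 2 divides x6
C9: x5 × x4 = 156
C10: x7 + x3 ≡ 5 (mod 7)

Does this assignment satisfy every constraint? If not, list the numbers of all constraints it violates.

C1: x8 × x3 = 10 × 15 = 150 — OK.
C2: x3 = 15, but 15 is required to differ — violated.
C3: x8 = 10, and 10 ≠ 7 — OK.
C4: x8 = 10, x5 = 12; 10 ≤ 12 — OK.
C5: x6 − x3 = 2 − 15 = -13, not -10 — violated.
C6: 2 / 2 = 1, so 2 divides 2 — OK.
C7: x5 + x3 = 27; 27 mod 5 = 2, not 3 — violated.
C8: 2 / 2 = 1, so 2 divides 2 — OK.
C9: x5 × x4 = 12 × 13 = 156 — OK.
C10: x7 + x3 = 19; 19 mod 7 = 5 — OK.

The assignment fails constraints 2, 5, and 7.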